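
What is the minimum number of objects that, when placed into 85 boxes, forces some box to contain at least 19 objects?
n = (19 − 1)·85 + 1 = 1531

By the generalised pigeonhole principle, to guarantee some box contains ≥ r objects we need more than (r − 1) · k objects total. Threshold: n = (r − 1) · k + 1. With r = 19 and k = 85: n = 18 · 85 + 1 = 1530 + 1 = 1531. For n = 1530 = 18 · 85, we can put exactly 18 objects in every box, avoiding 19 in any single one — so 1531 is tight.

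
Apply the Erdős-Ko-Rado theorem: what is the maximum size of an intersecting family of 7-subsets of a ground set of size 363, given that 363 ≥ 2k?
max |F| = C(362, 6) = 2997998892714

The Erdős-Ko-Rado theorem states: for n ≥ 2k, an intersecting family of k-subsets of an n-element set has size at most C(n − 1, k − 1), with equality for 'star' families {A ⊆ [n] : |A| = k, i ∈ A} (fix an element i). For n = 363, k = 7: C(362, 6) = 2997998892714.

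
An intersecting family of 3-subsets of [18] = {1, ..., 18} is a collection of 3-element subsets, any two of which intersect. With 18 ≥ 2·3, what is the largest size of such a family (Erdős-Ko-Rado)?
max |F| = C(17, 2) = 136

The Erdős-Ko-Rado theorem states: for n ≥ 2k, an intersecting family of k-subsets of an n-element set has size at most C(n − 1, k − 1), with equality for 'star' families {A ⊆ [n] : |A| = k, i ∈ A} (fix an element i). For n = 18, k = 3: C(17, 2) = 136.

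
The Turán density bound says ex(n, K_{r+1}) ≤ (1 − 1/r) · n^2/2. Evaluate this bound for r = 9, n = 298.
Turán density bound = (8/9) · 298^2/2 = 355216/9 ≈ 39468.4444

Turán's theorem: ex(n, K_{r+1}) is achieved by the complete r-partite Turán graph T(n, r) with parts as balanced as possible, and is at most (1 − 1/r) · n^2/2. For r = 9, n = 298: the density bound is (8/9) · 88804/2 = 355216/9 ≈ 39468.4444. The integer-valued extremum is e(T(298, 9)) = 39468, which is strictly less than the density bound 355216/9 since 9 ∤ 298 (the parts of T(298, 9) cannot all be equal).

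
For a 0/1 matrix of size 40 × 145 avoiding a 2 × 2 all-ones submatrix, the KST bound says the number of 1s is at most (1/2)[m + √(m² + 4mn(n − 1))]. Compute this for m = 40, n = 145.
z(40, 145; 2, 2) ≤ (1/2)[40 + √(40² + 4·40·145·144)] = (1/2)[40 + √3342400] = 934.1116

Kővári–Sós–Turán: let r_1, ..., r_40 be the row sums and z = Σ r_i the total number of 1s. Each pair of columns can share at most one row with both entries 1 (else a 2×2 all-ones block appears), so Σ_i C(r_i, 2) ≤ C(145, 2) = 10440. By convexity Σ_i C(r_i, 2) ≥ 40·C(z/40, 2) = z(z − 40)/(2·40), giving z² − 40z − 40·145·144 ≤ 0 and hence z ≤ (1/2)[40 + √(1600 + 4·835200)] = (1/2)[40 + √3342400] ≈ (1/2)(40 + 1828.2232) = 934.1116.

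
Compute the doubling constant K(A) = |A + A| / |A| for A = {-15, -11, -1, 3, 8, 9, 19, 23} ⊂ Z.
K = |A + A| / |A| = 29/8

Enumerate A + A = {a + b : a, b ∈ A}. With |A| = 8, there are |A|^2 = 64 ordered sum pairs; collecting distinct values, A + A = {-30, -26, -22, -16, -12, -8, -7, -6, -3, -2, 2, 4, 6, 7, 8, 11, 12, 16, 17, 18, 22, 26, 27, 28, 31, 32, 38, 42, 46}, so |A + A| = 29. Thus K = 29/8. For comparison, the minimum possible |A + A| over all 8-element sets is 2·8 − 1 = 15 (so min K = 15/8), attained only by arithmetic progressions.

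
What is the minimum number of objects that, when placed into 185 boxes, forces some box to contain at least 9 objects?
n = (9 − 1)·185 + 1 = 1481

By the generalised pigeonhole principle, to guarantee some box contains ≥ r objects we need more than (r − 1) · k objects total. Threshold: n = (r − 1) · k + 1. With r = 9 and k = 185: n = 8 · 185 + 1 = 1480 + 1 = 1481. For n = 1480 = 8 · 185, we can put exactly 8 objects in every box, avoiding 9 in any single one — so 1481 is tight.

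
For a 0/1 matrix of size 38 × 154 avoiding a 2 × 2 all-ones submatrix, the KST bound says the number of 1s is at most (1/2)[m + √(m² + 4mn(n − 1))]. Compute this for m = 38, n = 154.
z(38, 154; 2, 2) ≤ (1/2)[38 + √(38² + 4·38·154·153)] = (1/2)[38 + √3582868] = 965.4233

Kővári–Sós–Turán: let r_1, ..., r_38 be the row sums and z = Σ r_i the total number of 1s. Each pair of columns can share at most one row with both entries 1 (else a 2×2 all-ones block appears), so Σ_i C(r_i, 2) ≤ C(154, 2) = 11781. By convexity Σ_i C(r_i, 2) ≥ 38·C(z/38, 2) = z(z − 38)/(2·38), giving z² − 38z − 38·154·153 ≤ 0 and hence z ≤ (1/2)[38 + √(1444 + 4·895356)] = (1/2)[38 + √3582868] ≈ (1/2)(38 + 1892.8465) = 965.4233.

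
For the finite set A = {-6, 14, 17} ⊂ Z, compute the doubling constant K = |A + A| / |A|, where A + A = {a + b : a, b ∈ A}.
K = |A + A| / |A| = 6/3 = 2

Enumerate A + A = {a + b : a, b ∈ A}. With |A| = 3, there are |A|^2 = 9 ordered sum pairs; collecting distinct values, A + A = {-12, 8, 11, 28, 31, 34}, so |A + A| = 6. Thus K = 6/3 = 2. For comparison, the minimum possible |A + A| over all 3-element sets is 2·3 − 1 = 5 (so min K = 5/3), attained only by arithmetic progressions.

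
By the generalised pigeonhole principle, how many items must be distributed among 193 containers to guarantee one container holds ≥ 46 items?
n = (46 − 1)·193 + 1 = 8686

By the generalised pigeonhole principle, to guarantee some box contains ≥ r objects we need more than (r − 1) · k objects total. Threshold: n = (r − 1) · k + 1. With r = 46 and k = 193: n = 45 · 193 + 1 = 8685 + 1 = 8686. For n = 8685 = 45 · 193, we can put exactly 45 objects in every box, avoiding 46 in any single one — so 8686 is tight.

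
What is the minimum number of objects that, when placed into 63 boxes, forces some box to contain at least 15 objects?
n = (15 − 1)·63 + 1 = 883

By the generalised pigeonhole principle, to guarantee some box contains ≥ r objects we need more than (r − 1) · k objects total. Threshold: n = (r − 1) · k + 1. With r = 15 and k = 63: n = 14 · 63 + 1 = 882 + 1 = 883. For n = 882 = 14 · 63, we can put exactly 14 objects in every box, avoiding 15 in any single one — so 883 is tight.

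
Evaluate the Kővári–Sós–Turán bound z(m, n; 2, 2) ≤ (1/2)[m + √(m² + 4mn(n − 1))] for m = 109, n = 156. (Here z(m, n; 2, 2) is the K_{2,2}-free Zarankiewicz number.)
z(109, 156; 2, 2) ≤ (1/2)[109 + √(109² + 4·109·156·155)] = (1/2)[109 + √10554361] = 1678.8738

Kővári–Sós–Turán: let r_1, ..., r_109 be the row sums and z = Σ r_i the total number of 1s. Each pair of columns can share at most one row with both entries 1 (else a 2×2 all-ones block appears), so Σ_i C(r_i, 2) ≤ C(156, 2) = 12090. By convexity Σ_i C(r_i, 2) ≥ 109·C(z/109, 2) = z(z − 109)/(2·109), giving z² − 109z − 109·156·155 ≤ 0 and hence z ≤ (1/2)[109 + √(11881 + 4·2635620)] = (1/2)[109 + √10554361] ≈ (1/2)(109 + 3248.7476) = 1678.8738.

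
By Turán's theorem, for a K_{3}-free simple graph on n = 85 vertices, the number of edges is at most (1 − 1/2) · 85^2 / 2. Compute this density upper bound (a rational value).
Turán density bound = (1/2) · 85^2/2 = 7225/4 ≈ 1806.25

Turán's theorem: ex(n, K_{r+1}) is achieved by the complete r-partite Turán graph T(n, r) with parts as balanced as possible, and is at most (1 − 1/r) · n^2/2. For r = 2, n = 85: the density bound is (1/2) · 7225/2 = 7225/4 ≈ 1806.25. The integer-valued extremum is e(T(85, 2)) = 1806, which is strictly less than the density bound 7225/4 since 2 ∤ 85 (the parts of T(85, 2) cannot all be equal).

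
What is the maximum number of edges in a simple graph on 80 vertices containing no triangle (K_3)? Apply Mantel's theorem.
ex(80, K_3) = ⌊80^2/4⌋ = 1600

Mantel (1907): a triangle-free graph on n vertices has at most ⌊n^2/4⌋ edges, with equality for the complete bipartite graph K_{⌊n/2⌋, ⌈n/2⌉}. For n = 80: ⌊80^2/4⌋ = ⌊6400/4⌋ = 1600. The extremal graph is K_{40, 40}, which has 40·40 = 1600 edges.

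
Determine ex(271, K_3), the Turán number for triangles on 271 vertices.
ex(271, K_3) = ⌊271^2/4⌋ = 18360

Mantel (1907): a triangle-free graph on n vertices has at most ⌊n^2/4⌋ edges, with equality for the complete bipartite graph K_{⌊n/2⌋, ⌈n/2⌉}. For n = 271: ⌊271^2/4⌋ = ⌊73441/4⌋ = 18360. The extremal graph is K_{135, 136}, which has 135·136 = 18360 edges.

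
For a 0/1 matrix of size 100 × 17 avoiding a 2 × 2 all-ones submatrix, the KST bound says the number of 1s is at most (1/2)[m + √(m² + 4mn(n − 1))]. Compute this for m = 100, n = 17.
z(100, 17; 2, 2) ≤ (1/2)[100 + √(100² + 4·100·17·16)] = (1/2)[100 + √118800] = 222.3369

Kővári–Sós–Turán: let r_1, ..., r_100 be the row sums and z = Σ r_i the total number of 1s. Each pair of columns can share at most one row with both entries 1 (else a 2×2 all-ones block appears), so Σ_i C(r_i, 2) ≤ C(17, 2) = 136. By convexity Σ_i C(r_i, 2) ≥ 100·C(z/100, 2) = z(z − 100)/(2·100), giving z² − 100z − 100·17·16 ≤ 0 and hence z ≤ (1/2)[100 + √(10000 + 4·27200)] = (1/2)[100 + √118800] ≈ (1/2)(100 + 344.6738) = 222.3369.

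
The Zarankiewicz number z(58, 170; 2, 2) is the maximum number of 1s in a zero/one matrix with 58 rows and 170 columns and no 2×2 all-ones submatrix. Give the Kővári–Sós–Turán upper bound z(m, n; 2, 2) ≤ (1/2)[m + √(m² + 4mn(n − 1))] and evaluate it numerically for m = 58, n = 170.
z(58, 170; 2, 2) ≤ (1/2)[58 + √(58² + 4·58·170·169)] = (1/2)[58 + √6668724] = 1320.1936

Kővári–Sós–Turán: let r_1, ..., r_58 be the row sums and z = Σ r_i the total number of 1s. Each pair of columns can share at most one row with both entries 1 (else a 2×2 all-ones block appears), so Σ_i C(r_i, 2) ≤ C(170, 2) = 14365. By convexity Σ_i C(r_i, 2) ≥ 58·C(z/58, 2) = z(z − 58)/(2·58), giving z² − 58z − 58·170·169 ≤ 0 and hence z ≤ (1/2)[58 + √(3364 + 4·1666340)] = (1/2)[58 + √6668724] ≈ (1/2)(58 + 2582.3873) = 1320.1936.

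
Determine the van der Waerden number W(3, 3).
W(3, 3) = 27

W(3, 3) = 27. The lower bound W(3, 3) > 26 comes from an explicit good 3-colouring of [1, 26]; the upper bound W(3, 3) ≤ 27 was verified by exhaustive search over 3-colourings of [1, 27].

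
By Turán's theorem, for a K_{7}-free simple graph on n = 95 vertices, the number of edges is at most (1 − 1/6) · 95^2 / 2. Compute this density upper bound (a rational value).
Turán density bound = (5/6) · 95^2/2 = 45125/12 ≈ 3760.4167

Turán's theorem: ex(n, K_{r+1}) is achieved by the complete r-partite Turán graph T(n, r) with parts as balanced as possible, and is at most (1 − 1/r) · n^2/2. For r = 6, n = 95: the density bound is (5/6) · 9025/2 = 45125/12 ≈ 3760.4167. The integer-valued extremum is e(T(95, 6)) = 3760, which is strictly less than the density bound 45125/12 since 6 ∤ 95 (the parts of T(95, 6) cannot all be equal).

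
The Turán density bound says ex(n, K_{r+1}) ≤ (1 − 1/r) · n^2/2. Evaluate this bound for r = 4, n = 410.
Turán density bound = (3/4) · 410^2/2 = 126075/2 ≈ 63037.5

Turán's theorem: ex(n, K_{r+1}) is achieved by the complete r-partite Turán graph T(n, r) with parts as balanced as possible, and is at most (1 − 1/r) · n^2/2. For r = 4, n = 410: the density bound is (3/4) · 168100/2 = 126075/2 ≈ 63037.5. The integer-valued extremum is e(T(410, 4)) = 63037, which is strictly less than the density bound 126075/2 since 4 ∤ 410 (the parts of T(410, 4) cannot all be equal).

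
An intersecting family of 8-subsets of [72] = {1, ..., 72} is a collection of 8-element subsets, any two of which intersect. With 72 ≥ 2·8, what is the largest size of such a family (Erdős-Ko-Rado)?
max |F| = C(71, 7) = 1329890705

Erdős-Ko-Rado (1961): when n ≥ 2k, max |F| = C(n−1, k−1). The bound is attained by the star {A : i ∈ A} for any fixed i ∈ [n]. Here C(72−1, 8−1) = C(71, 7) = 1329890705.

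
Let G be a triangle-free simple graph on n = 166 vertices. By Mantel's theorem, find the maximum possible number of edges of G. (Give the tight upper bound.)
ex(166, K_3) = ⌊166^2/4⌋ = 6889

Mantel (1907): a triangle-free graph on n vertices has at most ⌊n^2/4⌋ edges, with equality for the complete bipartite graph K_{⌊n/2⌋, ⌈n/2⌉}. For n = 166: ⌊166^2/4⌋ = ⌊27556/4⌋ = 6889. The extremal graph is K_{83, 83}, which has 83·83 = 6889 edges.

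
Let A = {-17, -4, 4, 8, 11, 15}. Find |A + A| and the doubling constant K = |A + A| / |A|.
K = |A + A| / |A| = 20/6 = 10/3

Enumerate A + A = {a + b : a, b ∈ A}. With |A| = 6, there are |A|^2 = 36 ordered sum pairs; collecting distinct values, A + A = {-34, -21, -13, -9, -8, -6, -2, 0, 4, 7, 8, 11, 12, 15, 16, 19, 22, 23, 26, 30}, so |A + A| = 20. Thus K = 20/6 = 10/3. For comparison, the minimum possible |A + A| over all 6-element sets is 2·6 − 1 = 11 (so min K = 11/6), attained only by arithmetic progressions.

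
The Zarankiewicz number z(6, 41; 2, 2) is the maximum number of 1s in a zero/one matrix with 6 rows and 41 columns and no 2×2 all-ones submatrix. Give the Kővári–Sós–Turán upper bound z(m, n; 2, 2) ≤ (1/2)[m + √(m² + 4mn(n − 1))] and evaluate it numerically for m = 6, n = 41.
z(6, 41; 2, 2) ≤ (1/2)[6 + √(6² + 4·6·41·40)] = (1/2)[6 + √39396] = 102.2421

Kővári–Sós–Turán: let r_1, ..., r_6 be the row sums and z = Σ r_i the total number of 1s. Each pair of columns can share at most one row with both entries 1 (else a 2×2 all-ones block appears), so Σ_i C(r_i, 2) ≤ C(41, 2) = 820. By convexity Σ_i C(r_i, 2) ≥ 6·C(z/6, 2) = z(z − 6)/(2·6), giving z² − 6z − 6·41·40 ≤ 0 and hence z ≤ (1/2)[6 + √(36 + 4·9840)] = (1/2)[6 + √39396] ≈ (1/2)(6 + 198.4843) = 102.2421.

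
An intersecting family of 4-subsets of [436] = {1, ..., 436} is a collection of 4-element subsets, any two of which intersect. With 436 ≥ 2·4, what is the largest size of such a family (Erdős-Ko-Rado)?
max |F| = C(435, 3) = 13624345

The Erdős-Ko-Rado theorem states: for n ≥ 2k, an intersecting family of k-subsets of an n-element set has size at most C(n − 1, k − 1), with equality for 'star' families {A ⊆ [n] : |A| = k, i ∈ A} (fix an element i). For n = 436, k = 4: C(435, 3) = 13624345.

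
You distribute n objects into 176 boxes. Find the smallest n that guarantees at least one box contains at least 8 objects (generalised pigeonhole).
n = (8 − 1)·176 + 1 = 1233

By the generalised pigeonhole principle, to guarantee some box contains ≥ r objects we need more than (r − 1) · k objects total. Threshold: n = (r − 1) · k + 1. With r = 8 and k = 176: n = 7 · 176 + 1 = 1232 + 1 = 1233. For n = 1232 = 7 · 176, we can put exactly 7 objects in every box, avoiding 8 in any single one — so 1233 is tight.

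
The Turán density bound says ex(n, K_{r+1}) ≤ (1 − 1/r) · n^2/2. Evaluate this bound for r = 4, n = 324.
Turán density bound = (3/4) · 324^2/2 = 39366

Turán's theorem: ex(n, K_{r+1}) is achieved by the complete r-partite Turán graph T(n, r) with parts as balanced as possible, and is at most (1 − 1/r) · n^2/2. For r = 4, n = 324: the density bound is (3/4) · 104976/2 = 39366. Since 4 ∣ 324, the Turán graph T(324, 4) has parts of equal size 81, and its edge count e(T(324, 4)) = 39366 attains the density bound exactly.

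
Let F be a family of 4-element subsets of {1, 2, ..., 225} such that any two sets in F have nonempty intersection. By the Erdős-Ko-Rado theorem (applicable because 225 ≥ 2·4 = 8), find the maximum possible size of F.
max |F| = C(224, 3) = 1848224

Erdős-Ko-Rado (1961): when n ≥ 2k, max |F| = C(n−1, k−1). The bound is attained by the star {A : i ∈ A} for any fixed i ∈ [n]. Here C(225−1, 4−1) = C(224, 3) = 1848224.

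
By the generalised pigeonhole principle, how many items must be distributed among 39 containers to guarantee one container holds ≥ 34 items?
n = (34 − 1)·39 + 1 = 1288

By the generalised pigeonhole principle, to guarantee some box contains ≥ r objects we need more than (r − 1) · k objects total. Threshold: n = (r − 1) · k + 1. With r = 34 and k = 39: n = 33 · 39 + 1 = 1287 + 1 = 1288. For n = 1287 = 33 · 39, we can put exactly 33 objects in every box, avoiding 34 in any single one — so 1288 is tight.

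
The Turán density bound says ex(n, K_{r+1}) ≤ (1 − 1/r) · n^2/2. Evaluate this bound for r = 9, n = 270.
Turán density bound = (8/9) · 270^2/2 = 32400

Turán's theorem: ex(n, K_{r+1}) is achieved by the complete r-partite Turán graph T(n, r) with parts as balanced as possible, and is at most (1 − 1/r) · n^2/2. For r = 9, n = 270: the density bound is (8/9) · 72900/2 = 32400. Since 9 ∣ 270, the Turán graph T(270, 9) has parts of equal size 30, and its edge count e(T(270, 9)) = 32400 attains the density bound exactly.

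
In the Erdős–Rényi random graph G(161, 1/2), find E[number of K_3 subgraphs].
E[# K_3] = C(161, 3) · (1/2)^C(3, 2) = 682640 / 2^3 = 85330

For each 3-subset S of vertices (there are C(161, 3) = 682640 such S), let X_S = 1 if S induces a K_3 (all C(3, 2) = 3 edges present). Then P(X_S = 1) = (1/2)^3 = 1/8. By linearity of expectation, E[# K_3] = C(161, 3) · (1/2)^3 = 682640 / 8 = 85330.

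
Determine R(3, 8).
R(3, 8) = 28

Lower bound: an explicit 2-colouring of K_{27} (typically a Paley-type or other structured construction) avoids a red K_3 and a blue K_8, showing R(3, 8) > 27.
Upper bound: the simple Erdős–Szekeres recurrence only gives R(3, 8) ≤ 31; the tight bound R(3, 8) ≤ 28 requires a sharper case analysis (or computer search) of 2-colourings of K_{28}.
Hence R(3, 8) = 28.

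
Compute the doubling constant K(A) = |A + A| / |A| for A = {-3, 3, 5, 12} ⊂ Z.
K = |A + A| / |A| = 10/4 = 5/2

Enumerate A + A = {a + b : a, b ∈ A}. With |A| = 4, there are |A|^2 = 16 ordered sum pairs; collecting distinct values, A + A = {-6, 0, 2, 6, 8, 9, 10, 15, 17, 24}, so |A + A| = 10. Thus K = 10/4 = 5/2. For comparison, the minimum possible |A + A| over all 4-element sets is 2·4 − 1 = 7 (so min K = 7/4), attained only by arithmetic progressions.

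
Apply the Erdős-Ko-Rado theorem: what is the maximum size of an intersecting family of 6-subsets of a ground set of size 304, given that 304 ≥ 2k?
max |F| = C(303, 5) = 20588621235

The Erdős-Ko-Rado theorem states: for n ≥ 2k, an intersecting family of k-subsets of an n-element set has size at most C(n − 1, k − 1), with equality for 'star' families {A ⊆ [n] : |A| = k, i ∈ A} (fix an element i). For n = 304, k = 6: C(303, 5) = 20588621235.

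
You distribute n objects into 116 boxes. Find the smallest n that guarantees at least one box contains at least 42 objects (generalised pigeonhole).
n = (42 − 1)·116 + 1 = 4757

By the generalised pigeonhole principle, to guarantee some box contains ≥ r objects we need more than (r − 1) · k objects total. Threshold: n = (r − 1) · k + 1. With r = 42 and k = 116: n = 41 · 116 + 1 = 4756 + 1 = 4757. For n = 4756 = 41 · 116, we can put exactly 41 objects in every box, avoiding 42 in any single one — so 4757 is tight.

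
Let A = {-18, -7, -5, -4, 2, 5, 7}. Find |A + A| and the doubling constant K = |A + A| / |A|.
K = |A + A| / |A| = 25/7

Enumerate A + A = {a + b : a, b ∈ A}. With |A| = 7, there are |A|^2 = 49 ordered sum pairs; collecting distinct values, A + A = {-36, -25, -23, -22, -16, -14, -13, -12, -11, -10, -9, -8, -5, -3, -2, 0, 1, 2, 3, 4, 7, 9, 10, 12, 14}, so |A + A| = 25. Thus K = 25/7. For comparison, the minimum possible |A + A| over all 7-element sets is 2·7 − 1 = 13 (so min K = 13/7), attained only by arithmetic progressions.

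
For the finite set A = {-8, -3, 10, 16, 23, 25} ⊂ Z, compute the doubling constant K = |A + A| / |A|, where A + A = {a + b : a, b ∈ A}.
K = |A + A| / |A| = 20/6 = 10/3

Enumerate A + A = {a + b : a, b ∈ A}. With |A| = 6, there are |A|^2 = 36 ordered sum pairs; collecting distinct values, A + A = {-16, -11, -6, 2, 7, 8, 13, 15, 17, 20, 22, 26, 32, 33, 35, 39, 41, 46, 48, 50}, so |A + A| = 20. Thus K = 20/6 = 10/3. For comparison, the minimum possible |A + A| over all 6-element sets is 2·6 − 1 = 11 (so min K = 11/6), attained only by arithmetic progressions.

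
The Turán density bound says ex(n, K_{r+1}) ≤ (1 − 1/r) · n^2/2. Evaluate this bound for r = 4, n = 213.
Turán density bound = (3/4) · 213^2/2 = 136107/8 ≈ 17013.375

Turán's theorem: ex(n, K_{r+1}) is achieved by the complete r-partite Turán graph T(n, r) with parts as balanced as possible, and is at most (1 − 1/r) · n^2/2. For r = 4, n = 213: the density bound is (3/4) · 45369/2 = 136107/8 ≈ 17013.375. The integer-valued extremum is e(T(213, 4)) = 17013, which is strictly less than the density bound 136107/8 since 4 ∤ 213 (the parts of T(213, 4) cannot all be equal).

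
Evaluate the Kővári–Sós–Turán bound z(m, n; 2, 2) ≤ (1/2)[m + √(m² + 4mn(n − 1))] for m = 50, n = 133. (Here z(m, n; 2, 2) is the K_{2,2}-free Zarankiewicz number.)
z(50, 133; 2, 2) ≤ (1/2)[50 + √(50² + 4·50·133·132)] = (1/2)[50 + √3513700] = 962.2433

Kővári–Sós–Turán: let r_1, ..., r_50 be the row sums and z = Σ r_i the total number of 1s. Each pair of columns can share at most one row with both entries 1 (else a 2×2 all-ones block appears), so Σ_i C(r_i, 2) ≤ C(133, 2) = 8778. By convexity Σ_i C(r_i, 2) ≥ 50·C(z/50, 2) = z(z − 50)/(2·50), giving z² − 50z − 50·133·132 ≤ 0 and hence z ≤ (1/2)[50 + √(2500 + 4·877800)] = (1/2)[50 + √3513700] ≈ (1/2)(50 + 1874.4866) = 962.2433.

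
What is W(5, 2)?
W(5, 2) = 5 + 1 = 6

A 2-term AP is any pair of integers, so a monochromatic 2-AP exists iff some colour is used at least twice. With 5 colours, the colouring i ↦ i on {1, ..., 5} uses each colour once, avoiding any monochromatic pair, so W(5, 2) > 5. For {1, ..., 6}, pigeonhole forces two integers of the same colour, which form a monochromatic 2-AP. Hence W(5, 2) = 6.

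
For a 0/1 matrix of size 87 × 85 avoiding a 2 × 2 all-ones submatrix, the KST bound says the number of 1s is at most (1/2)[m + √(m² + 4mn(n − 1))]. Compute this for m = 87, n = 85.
z(87, 85; 2, 2) ≤ (1/2)[87 + √(87² + 4·87·85·84)] = (1/2)[87 + √2492289] = 832.8493

Kővári–Sós–Turán: let r_1, ..., r_87 be the row sums and z = Σ r_i the total number of 1s. Each pair of columns can share at most one row with both entries 1 (else a 2×2 all-ones block appears), so Σ_i C(r_i, 2) ≤ C(85, 2) = 3570. By convexity Σ_i C(r_i, 2) ≥ 87·C(z/87, 2) = z(z − 87)/(2·87), giving z² − 87z − 87·85·84 ≤ 0 and hence z ≤ (1/2)[87 + √(7569 + 4·621180)] = (1/2)[87 + √2492289] ≈ (1/2)(87 + 1578.6985) = 832.8493.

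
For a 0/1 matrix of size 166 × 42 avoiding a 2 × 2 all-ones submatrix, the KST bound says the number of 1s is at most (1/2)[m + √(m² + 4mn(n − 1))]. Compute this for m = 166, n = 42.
z(166, 42; 2, 2) ≤ (1/2)[166 + √(166² + 4·166·42·41)] = (1/2)[166 + √1170964] = 624.0555

Kővári–Sós–Turán: let r_1, ..., r_166 be the row sums and z = Σ r_i the total number of 1s. Each pair of columns can share at most one row with both entries 1 (else a 2×2 all-ones block appears), so Σ_i C(r_i, 2) ≤ C(42, 2) = 861. By convexity Σ_i C(r_i, 2) ≥ 166·C(z/166, 2) = z(z − 166)/(2·166), giving z² − 166z − 166·42·41 ≤ 0 and hence z ≤ (1/2)[166 + √(27556 + 4·285852)] = (1/2)[166 + √1170964] ≈ (1/2)(166 + 1082.1109) = 624.0555.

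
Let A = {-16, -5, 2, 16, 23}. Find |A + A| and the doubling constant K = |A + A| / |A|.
K = |A + A| / |A| = 14/5

Enumerate A + A = {a + b : a, b ∈ A}. With |A| = 5, there are |A|^2 = 25 ordered sum pairs; collecting distinct values, A + A = {-32, -21, -14, -10, -3, 0, 4, 7, 11, 18, 25, 32, 39, 46}, so |A + A| = 14. Thus K = 14/5. For comparison, the minimum possible |A + A| over all 5-element sets is 2·5 − 1 = 9 (so min K = 9/5), attained only by arithmetic progressions.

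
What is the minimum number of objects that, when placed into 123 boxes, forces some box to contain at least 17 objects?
n = (17 − 1)·123 + 1 = 1969

By the generalised pigeonhole principle, to guarantee some box contains ≥ r objects we need more than (r − 1) · k objects total. Threshold: n = (r − 1) · k + 1. With r = 17 and k = 123: n = 16 · 123 + 1 = 1968 + 1 = 1969. For n = 1968 = 16 · 123, we can put exactly 16 objects in every box, avoiding 17 in any single one — so 1969 is tight.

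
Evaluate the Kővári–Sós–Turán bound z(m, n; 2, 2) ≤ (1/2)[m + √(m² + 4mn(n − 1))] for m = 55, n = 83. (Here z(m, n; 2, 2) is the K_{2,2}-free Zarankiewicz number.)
z(55, 83; 2, 2) ≤ (1/2)[55 + √(55² + 4·55·83·82)] = (1/2)[55 + √1500345] = 639.9429

Kővári–Sós–Turán: let r_1, ..., r_55 be the row sums and z = Σ r_i the total number of 1s. Each pair of columns can share at most one row with both entries 1 (else a 2×2 all-ones block appears), so Σ_i C(r_i, 2) ≤ C(83, 2) = 3403. By convexity Σ_i C(r_i, 2) ≥ 55·C(z/55, 2) = z(z − 55)/(2·55), giving z² − 55z − 55·83·82 ≤ 0 and hence z ≤ (1/2)[55 + √(3025 + 4·374330)] = (1/2)[55 + √1500345] ≈ (1/2)(55 + 1224.8857) = 639.9429.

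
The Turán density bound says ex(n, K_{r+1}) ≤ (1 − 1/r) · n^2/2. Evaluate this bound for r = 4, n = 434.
Turán density bound = (3/4) · 434^2/2 = 141267/2 ≈ 70633.5

Turán's theorem: ex(n, K_{r+1}) is achieved by the complete r-partite Turán graph T(n, r) with parts as balanced as possible, and is at most (1 − 1/r) · n^2/2. For r = 4, n = 434: the density bound is (3/4) · 188356/2 = 141267/2 ≈ 70633.5. The integer-valued extremum is e(T(434, 4)) = 70633, which is strictly less than the density bound 141267/2 since 4 ∤ 434 (the parts of T(434, 4) cannot all be equal).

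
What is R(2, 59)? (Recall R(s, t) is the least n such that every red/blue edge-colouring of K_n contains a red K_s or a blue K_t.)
R(2, 59) = 59

R(2, k) = k for all k ≥ 2: in a 2-colouring of K_k, either some edge is red (a red K_2) or all edges are blue (a blue K_k). And K_{58} coloured all-blue has no blue K_59, so R(2, 59) > 58. Hence R(2, 59) = 59.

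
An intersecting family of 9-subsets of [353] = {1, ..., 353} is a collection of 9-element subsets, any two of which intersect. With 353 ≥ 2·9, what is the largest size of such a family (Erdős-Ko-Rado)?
max |F| = C(352, 8) = 5395437181005300

Erdős-Ko-Rado (1961): when n ≥ 2k, max |F| = C(n−1, k−1). The bound is attained by the star {A : i ∈ A} for any fixed i ∈ [n]. Here C(353−1, 9−1) = C(352, 8) = 5395437181005300.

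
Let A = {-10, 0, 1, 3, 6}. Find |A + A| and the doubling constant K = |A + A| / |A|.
K = |A + A| / |A| = 14/5

Enumerate A + A = {a + b : a, b ∈ A}. With |A| = 5, there are |A|^2 = 25 ordered sum pairs; collecting distinct values, A + A = {-20, -10, -9, -7, -4, 0, 1, 2, 3, 4, 6, 7, 9, 12}, so |A + A| = 14. Thus K = 14/5. For comparison, the minimum possible |A + A| over all 5-element sets is 2·5 − 1 = 9 (so min K = 9/5), attained only by arithmetic progressions.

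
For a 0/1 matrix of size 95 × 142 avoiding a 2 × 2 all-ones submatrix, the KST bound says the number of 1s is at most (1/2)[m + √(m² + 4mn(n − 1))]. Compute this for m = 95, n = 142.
z(95, 142; 2, 2) ≤ (1/2)[95 + √(95² + 4·95·142·141)] = (1/2)[95 + √7617385] = 1427.4805

Kővári–Sós–Turán: let r_1, ..., r_95 be the row sums and z = Σ r_i the total number of 1s. Each pair of columns can share at most one row with both entries 1 (else a 2×2 all-ones block appears), so Σ_i C(r_i, 2) ≤ C(142, 2) = 10011. By convexity Σ_i C(r_i, 2) ≥ 95·C(z/95, 2) = z(z − 95)/(2·95), giving z² − 95z − 95·142·141 ≤ 0 and hence z ≤ (1/2)[95 + √(9025 + 4·1902090)] = (1/2)[95 + √7617385] ≈ (1/2)(95 + 2759.9611) = 1427.4805.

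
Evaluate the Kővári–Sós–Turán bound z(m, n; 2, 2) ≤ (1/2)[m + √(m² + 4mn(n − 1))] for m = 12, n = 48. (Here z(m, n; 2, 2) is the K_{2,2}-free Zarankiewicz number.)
z(12, 48; 2, 2) ≤ (1/2)[12 + √(12² + 4·12·48·47)] = (1/2)[12 + √108432] = 170.6451

Kővári–Sós–Turán: let r_1, ..., r_12 be the row sums and z = Σ r_i the total number of 1s. Each pair of columns can share at most one row with both entries 1 (else a 2×2 all-ones block appears), so Σ_i C(r_i, 2) ≤ C(48, 2) = 1128. By convexity Σ_i C(r_i, 2) ≥ 12·C(z/12, 2) = z(z − 12)/(2·12), giving z² − 12z − 12·48·47 ≤ 0 and hence z ≤ (1/2)[12 + √(144 + 4·27072)] = (1/2)[12 + √108432] ≈ (1/2)(12 + 329.2901) = 170.6451.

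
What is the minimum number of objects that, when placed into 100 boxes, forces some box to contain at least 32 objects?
n = (32 − 1)·100 + 1 = 3101

By the generalised pigeonhole principle, to guarantee some box contains ≥ r objects we need more than (r − 1) · k objects total. Threshold: n = (r − 1) · k + 1. With r = 32 and k = 100: n = 31 · 100 + 1 = 3100 + 1 = 3101. For n = 3100 = 31 · 100, we can put exactly 31 objects in every box, avoiding 32 in any single one — so 3101 is tight.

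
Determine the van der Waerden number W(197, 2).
W(197, 2) = 197 + 1 = 198

A 2-term AP is any pair of integers, so a monochromatic 2-AP exists iff some colour is used at least twice. With 197 colours, the colouring i ↦ i on {1, ..., 197} uses each colour once, avoiding any monochromatic pair, so W(197, 2) > 197. For {1, ..., 198}, pigeonhole forces two integers of the same colour, which form a monochromatic 2-AP. Hence W(197, 2) = 198.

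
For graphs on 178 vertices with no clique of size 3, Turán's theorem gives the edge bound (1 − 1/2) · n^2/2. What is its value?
Turán density bound = (1/2) · 178^2/2 = 7921

Turán's theorem: ex(n, K_{r+1}) is achieved by the complete r-partite Turán graph T(n, r) with parts as balanced as possible, and is at most (1 − 1/r) · n^2/2. For r = 2, n = 178: the density bound is (1/2) · 31684/2 = 7921. Since 2 ∣ 178, the Turán graph T(178, 2) has parts of equal size 89, and its edge count e(T(178, 2)) = 7921 attains the density bound exactly.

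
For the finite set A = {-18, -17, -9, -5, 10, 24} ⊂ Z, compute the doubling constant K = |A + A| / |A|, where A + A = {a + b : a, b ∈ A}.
K = |A + A| / |A| = 21/6 = 7/2

Enumerate A + A = {a + b : a, b ∈ A}. With |A| = 6, there are |A|^2 = 36 ordered sum pairs; collecting distinct values, A + A = {-36, -35, -34, -27, -26, -23, -22, -18, -14, -10, -8, -7, 1, 5, 6, 7, 15, 19, 20, 34, 48}, so |A + A| = 21. Thus K = 21/6 = 7/2. For comparison, the minimum possible |A + A| over all 6-element sets is 2·6 − 1 = 11 (so min K = 11/6), attained only by arithmetic progressions.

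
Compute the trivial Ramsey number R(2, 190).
R(2, 190) = 190

R(2, k) = k for all k ≥ 2: in a 2-colouring of K_k, either some edge is red (a red K_2) or all edges are blue (a blue K_k). And K_{189} coloured all-blue has no blue K_190, so R(2, 190) > 189. Hence R(2, 190) = 190.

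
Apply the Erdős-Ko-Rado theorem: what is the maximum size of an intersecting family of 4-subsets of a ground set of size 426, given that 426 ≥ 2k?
max |F| = C(425, 3) = 12704100

The Erdős-Ko-Rado theorem states: for n ≥ 2k, an intersecting family of k-subsets of an n-element set has size at most C(n − 1, k − 1), with equality for 'star' families {A ⊆ [n] : |A| = k, i ∈ A} (fix an element i). For n = 426, k = 4: C(425, 3) = 12704100.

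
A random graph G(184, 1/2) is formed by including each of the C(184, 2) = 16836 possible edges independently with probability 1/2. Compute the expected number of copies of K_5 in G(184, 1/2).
E[# K_5] = C(184, 5) · (1/2)^C(5, 2) = 1663834536 / 2^10 = 207979317/128 = 1624838.4140625

For each 5-subset S of vertices (there are C(184, 5) = 1663834536 such S), let X_S = 1 if S induces a K_5 (all C(5, 2) = 10 edges present). Then P(X_S = 1) = (1/2)^10 = 1/1024. By linearity of expectation, E[# K_5] = C(184, 5) · (1/2)^10 = 1663834536 / 1024 = 207979317/128 = 1624838.4140625.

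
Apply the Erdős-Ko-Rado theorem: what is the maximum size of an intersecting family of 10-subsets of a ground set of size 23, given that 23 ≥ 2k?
max |F| = C(22, 9) = 497420

The Erdős-Ko-Rado theorem states: for n ≥ 2k, an intersecting family of k-subsets of an n-element set has size at most C(n − 1, k − 1), with equality for 'star' families {A ⊆ [n] : |A| = k, i ∈ A} (fix an element i). For n = 23, k = 10: C(22, 9) = 497420.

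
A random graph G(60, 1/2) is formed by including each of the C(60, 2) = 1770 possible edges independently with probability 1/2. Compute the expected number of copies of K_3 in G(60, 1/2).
E[# K_3] = C(60, 3) · (1/2)^C(3, 2) = 34220 / 2^3 = 8555/2 = 4277.5

For each 3-subset S of vertices (there are C(60, 3) = 34220 such S), let X_S = 1 if S induces a K_3 (all C(3, 2) = 3 edges present). Then P(X_S = 1) = (1/2)^3 = 1/8. By linearity of expectation, E[# K_3] = C(60, 3) · (1/2)^3 = 34220 / 8 = 8555/2 = 4277.5.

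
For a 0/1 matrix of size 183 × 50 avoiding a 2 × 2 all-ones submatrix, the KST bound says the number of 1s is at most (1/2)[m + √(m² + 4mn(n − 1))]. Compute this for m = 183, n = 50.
z(183, 50; 2, 2) ≤ (1/2)[183 + √(183² + 4·183·50·49)] = (1/2)[183 + √1826889] = 767.3123

Kővári–Sós–Turán: let r_1, ..., r_183 be the row sums and z = Σ r_i the total number of 1s. Each pair of columns can share at most one row with both entries 1 (else a 2×2 all-ones block appears), so Σ_i C(r_i, 2) ≤ C(50, 2) = 1225. By convexity Σ_i C(r_i, 2) ≥ 183·C(z/183, 2) = z(z − 183)/(2·183), giving z² − 183z − 183·50·49 ≤ 0 and hence z ≤ (1/2)[183 + √(33489 + 4·448350)] = (1/2)[183 + √1826889] ≈ (1/2)(183 + 1351.6246) = 767.3123.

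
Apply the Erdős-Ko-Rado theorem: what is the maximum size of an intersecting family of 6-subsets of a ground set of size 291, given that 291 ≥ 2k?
max |F| = C(290, 5) = 16510301808

Erdős-Ko-Rado (1961): when n ≥ 2k, max |F| = C(n−1, k−1). The bound is attained by the star {A : i ∈ A} for any fixed i ∈ [n]. Here C(291−1, 6−1) = C(290, 5) = 16510301808.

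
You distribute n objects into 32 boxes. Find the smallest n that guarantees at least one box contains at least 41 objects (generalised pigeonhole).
n = (41 − 1)·32 + 1 = 1281

By the generalised pigeonhole principle, to guarantee some box contains ≥ r objects we need more than (r − 1) · k objects total. Threshold: n = (r − 1) · k + 1. With r = 41 and k = 32: n = 40 · 32 + 1 = 1280 + 1 = 1281. For n = 1280 = 40 · 32, we can put exactly 40 objects in every box, avoiding 41 in any single one — so 1281 is tight.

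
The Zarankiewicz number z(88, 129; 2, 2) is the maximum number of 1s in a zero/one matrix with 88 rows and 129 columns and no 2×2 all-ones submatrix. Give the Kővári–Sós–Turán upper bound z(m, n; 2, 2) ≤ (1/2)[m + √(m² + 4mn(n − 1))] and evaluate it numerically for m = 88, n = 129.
z(88, 129; 2, 2) ≤ (1/2)[88 + √(88² + 4·88·129·128)] = (1/2)[88 + √5819968] = 1250.2305

Kővári–Sós–Turán: let r_1, ..., r_88 be the row sums and z = Σ r_i the total number of 1s. Each pair of columns can share at most one row with both entries 1 (else a 2×2 all-ones block appears), so Σ_i C(r_i, 2) ≤ C(129, 2) = 8256. By convexity Σ_i C(r_i, 2) ≥ 88·C(z/88, 2) = z(z − 88)/(2·88), giving z² − 88z − 88·129·128 ≤ 0 and hence z ≤ (1/2)[88 + √(7744 + 4·1453056)] = (1/2)[88 + √5819968] ≈ (1/2)(88 + 2412.461) = 1250.2305.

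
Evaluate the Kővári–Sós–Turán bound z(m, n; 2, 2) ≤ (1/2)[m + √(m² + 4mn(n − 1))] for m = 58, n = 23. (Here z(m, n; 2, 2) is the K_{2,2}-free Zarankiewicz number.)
z(58, 23; 2, 2) ≤ (1/2)[58 + √(58² + 4·58·23·22)] = (1/2)[58 + √120756] = 202.7498

Kővári–Sós–Turán: let r_1, ..., r_58 be the row sums and z = Σ r_i the total number of 1s. Each pair of columns can share at most one row with both entries 1 (else a 2×2 all-ones block appears), so Σ_i C(r_i, 2) ≤ C(23, 2) = 253. By convexity Σ_i C(r_i, 2) ≥ 58·C(z/58, 2) = z(z − 58)/(2·58), giving z² − 58z − 58·23·22 ≤ 0 and hence z ≤ (1/2)[58 + √(3364 + 4·29348)] = (1/2)[58 + √120756] ≈ (1/2)(58 + 347.4996) = 202.7498.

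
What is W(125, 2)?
W(125, 2) = 125 + 1 = 126

A 2-term AP is any pair of integers, so a monochromatic 2-AP exists iff some colour is used at least twice. With 125 colours, the colouring i ↦ i on {1, ..., 125} uses each colour once, avoiding any monochromatic pair, so W(125, 2) > 125. For {1, ..., 126}, pigeonhole forces two integers of the same colour, which form a monochromatic 2-AP. Hence W(125, 2) = 126.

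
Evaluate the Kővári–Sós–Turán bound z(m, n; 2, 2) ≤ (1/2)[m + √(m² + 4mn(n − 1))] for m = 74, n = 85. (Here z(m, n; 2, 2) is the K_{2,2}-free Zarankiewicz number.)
z(74, 85; 2, 2) ≤ (1/2)[74 + √(74² + 4·74·85·84)] = (1/2)[74 + √2118916] = 764.8248

Kővári–Sós–Turán: let r_1, ..., r_74 be the row sums and z = Σ r_i the total number of 1s. Each pair of columns can share at most one row with both entries 1 (else a 2×2 all-ones block appears), so Σ_i C(r_i, 2) ≤ C(85, 2) = 3570. By convexity Σ_i C(r_i, 2) ≥ 74·C(z/74, 2) = z(z − 74)/(2·74), giving z² − 74z − 74·85·84 ≤ 0 and hence z ≤ (1/2)[74 + √(5476 + 4·528360)] = (1/2)[74 + √2118916] ≈ (1/2)(74 + 1455.6497) = 764.8248.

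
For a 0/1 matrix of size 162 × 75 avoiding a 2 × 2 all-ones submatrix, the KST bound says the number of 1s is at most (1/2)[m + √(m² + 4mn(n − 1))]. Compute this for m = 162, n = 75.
z(162, 75; 2, 2) ≤ (1/2)[162 + √(162² + 4·162·75·74)] = (1/2)[162 + √3622644] = 1032.6622

Kővári–Sós–Turán: let r_1, ..., r_162 be the row sums and z = Σ r_i the total number of 1s. Each pair of columns can share at most one row with both entries 1 (else a 2×2 all-ones block appears), so Σ_i C(r_i, 2) ≤ C(75, 2) = 2775. By convexity Σ_i C(r_i, 2) ≥ 162·C(z/162, 2) = z(z − 162)/(2·162), giving z² − 162z − 162·75·74 ≤ 0 and hence z ≤ (1/2)[162 + √(26244 + 4·899100)] = (1/2)[162 + √3622644] ≈ (1/2)(162 + 1903.3245) = 1032.6622.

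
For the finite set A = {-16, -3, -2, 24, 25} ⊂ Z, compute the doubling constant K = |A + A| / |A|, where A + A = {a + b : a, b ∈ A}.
K = |A + A| / |A| = 14/5

Enumerate A + A = {a + b : a, b ∈ A}. With |A| = 5, there are |A|^2 = 25 ordered sum pairs; collecting distinct values, A + A = {-32, -19, -18, -6, -5, -4, 8, 9, 21, 22, 23, 48, 49, 50}, so |A + A| = 14. Thus K = 14/5. For comparison, the minimum possible |A + A| over all 5-element sets is 2·5 − 1 = 9 (so min K = 9/5), attained only by arithmetic progressions.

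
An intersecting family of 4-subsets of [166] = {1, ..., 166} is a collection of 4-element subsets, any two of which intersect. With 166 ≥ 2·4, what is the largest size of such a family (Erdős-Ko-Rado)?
max |F| = C(165, 3) = 735130

The Erdős-Ko-Rado theorem states: for n ≥ 2k, an intersecting family of k-subsets of an n-element set has size at most C(n − 1, k − 1), with equality for 'star' families {A ⊆ [n] : |A| = k, i ∈ A} (fix an element i). For n = 166, k = 4: C(165, 3) = 735130.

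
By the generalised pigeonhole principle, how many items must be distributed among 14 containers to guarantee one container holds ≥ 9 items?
n = (9 − 1)·14 + 1 = 113

By the generalised pigeonhole principle, to guarantee some box contains ≥ r objects we need more than (r − 1) · k objects total. Threshold: n = (r − 1) · k + 1. With r = 9 and k = 14: n = 8 · 14 + 1 = 112 + 1 = 113. For n = 112 = 8 · 14, we can put exactly 8 objects in every box, avoiding 9 in any single one — so 113 is tight.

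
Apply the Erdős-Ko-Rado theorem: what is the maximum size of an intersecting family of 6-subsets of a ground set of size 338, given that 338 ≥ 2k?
max |F| = C(337, 5) = 35157941532

The Erdős-Ko-Rado theorem states: for n ≥ 2k, an intersecting family of k-subsets of an n-element set has size at most C(n − 1, k − 1), with equality for 'star' families {A ⊆ [n] : |A| = k, i ∈ A} (fix an element i). For n = 338, k = 6: C(337, 5) = 35157941532.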